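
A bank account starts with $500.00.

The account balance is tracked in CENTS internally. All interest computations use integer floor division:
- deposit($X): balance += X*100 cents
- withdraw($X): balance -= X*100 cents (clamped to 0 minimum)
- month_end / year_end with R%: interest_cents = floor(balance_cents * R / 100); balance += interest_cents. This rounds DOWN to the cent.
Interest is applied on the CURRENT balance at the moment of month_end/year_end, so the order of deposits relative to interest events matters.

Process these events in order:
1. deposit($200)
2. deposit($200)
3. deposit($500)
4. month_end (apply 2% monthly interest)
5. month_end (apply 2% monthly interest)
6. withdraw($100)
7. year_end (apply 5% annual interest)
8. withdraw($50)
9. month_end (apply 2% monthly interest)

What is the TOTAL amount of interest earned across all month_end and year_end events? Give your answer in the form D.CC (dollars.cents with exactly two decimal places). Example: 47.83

Answer: 151.86

Derivation:
After 1 (deposit($200)): balance=$700.00 total_interest=$0.00
After 2 (deposit($200)): balance=$900.00 total_interest=$0.00
After 3 (deposit($500)): balance=$1400.00 total_interest=$0.00
After 4 (month_end (apply 2% monthly interest)): balance=$1428.00 total_interest=$28.00
After 5 (month_end (apply 2% monthly interest)): balance=$1456.56 total_interest=$56.56
After 6 (withdraw($100)): balance=$1356.56 total_interest=$56.56
After 7 (year_end (apply 5% annual interest)): balance=$1424.38 total_interest=$124.38
After 8 (withdraw($50)): balance=$1374.38 total_interest=$124.38
After 9 (month_end (apply 2% monthly interest)): balance=$1401.86 total_interest=$151.86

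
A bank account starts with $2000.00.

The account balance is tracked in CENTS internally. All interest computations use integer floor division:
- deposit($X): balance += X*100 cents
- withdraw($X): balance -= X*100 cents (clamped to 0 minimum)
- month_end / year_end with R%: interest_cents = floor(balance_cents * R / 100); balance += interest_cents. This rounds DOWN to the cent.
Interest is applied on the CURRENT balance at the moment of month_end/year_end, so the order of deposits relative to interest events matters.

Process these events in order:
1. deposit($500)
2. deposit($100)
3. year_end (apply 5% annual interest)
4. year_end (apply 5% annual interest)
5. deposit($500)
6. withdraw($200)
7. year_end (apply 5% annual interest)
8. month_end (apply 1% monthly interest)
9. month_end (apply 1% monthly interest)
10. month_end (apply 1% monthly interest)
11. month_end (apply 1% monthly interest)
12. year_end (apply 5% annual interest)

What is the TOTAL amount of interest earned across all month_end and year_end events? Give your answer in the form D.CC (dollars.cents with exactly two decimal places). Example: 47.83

Answer: 732.79

Derivation:
After 1 (deposit($500)): balance=$2500.00 total_interest=$0.00
After 2 (deposit($100)): balance=$2600.00 total_interest=$0.00
After 3 (year_end (apply 5% annual interest)): balance=$2730.00 total_interest=$130.00
After 4 (year_end (apply 5% annual interest)): balance=$2866.50 total_interest=$266.50
After 5 (deposit($500)): balance=$3366.50 total_interest=$266.50
After 6 (withdraw($200)): balance=$3166.50 total_interest=$266.50
After 7 (year_end (apply 5% annual interest)): balance=$3324.82 total_interest=$424.82
After 8 (month_end (apply 1% monthly interest)): balance=$3358.06 total_interest=$458.06
After 9 (month_end (apply 1% monthly interest)): balance=$3391.64 total_interest=$491.64
After 10 (month_end (apply 1% monthly interest)): balance=$3425.55 total_interest=$525.55
After 11 (month_end (apply 1% monthly interest)): balance=$3459.80 total_interest=$559.80
After 12 (year_end (apply 5% annual interest)): balance=$3632.79 total_interest=$732.79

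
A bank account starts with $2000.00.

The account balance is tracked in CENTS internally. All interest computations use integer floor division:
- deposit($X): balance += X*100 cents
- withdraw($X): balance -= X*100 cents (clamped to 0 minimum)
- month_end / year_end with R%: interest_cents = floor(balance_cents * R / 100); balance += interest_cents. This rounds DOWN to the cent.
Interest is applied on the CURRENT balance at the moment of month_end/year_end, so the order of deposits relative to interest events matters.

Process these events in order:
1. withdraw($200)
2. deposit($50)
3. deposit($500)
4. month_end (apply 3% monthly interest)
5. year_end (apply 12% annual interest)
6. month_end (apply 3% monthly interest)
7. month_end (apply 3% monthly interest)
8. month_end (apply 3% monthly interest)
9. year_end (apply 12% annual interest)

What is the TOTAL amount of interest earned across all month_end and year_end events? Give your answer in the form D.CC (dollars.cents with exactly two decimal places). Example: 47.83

Answer: 967.79

Derivation:
After 1 (withdraw($200)): balance=$1800.00 total_interest=$0.00
After 2 (deposit($50)): balance=$1850.00 total_interest=$0.00
After 3 (deposit($500)): balance=$2350.00 total_interest=$0.00
After 4 (month_end (apply 3% monthly interest)): balance=$2420.50 total_interest=$70.50
After 5 (year_end (apply 12% annual interest)): balance=$2710.96 total_interest=$360.96
After 6 (month_end (apply 3% monthly interest)): balance=$2792.28 total_interest=$442.28
After 7 (month_end (apply 3% monthly interest)): balance=$2876.04 total_interest=$526.04
After 8 (month_end (apply 3% monthly interest)): balance=$2962.32 total_interest=$612.32
After 9 (year_end (apply 12% annual interest)): balance=$3317.79 total_interest=$967.79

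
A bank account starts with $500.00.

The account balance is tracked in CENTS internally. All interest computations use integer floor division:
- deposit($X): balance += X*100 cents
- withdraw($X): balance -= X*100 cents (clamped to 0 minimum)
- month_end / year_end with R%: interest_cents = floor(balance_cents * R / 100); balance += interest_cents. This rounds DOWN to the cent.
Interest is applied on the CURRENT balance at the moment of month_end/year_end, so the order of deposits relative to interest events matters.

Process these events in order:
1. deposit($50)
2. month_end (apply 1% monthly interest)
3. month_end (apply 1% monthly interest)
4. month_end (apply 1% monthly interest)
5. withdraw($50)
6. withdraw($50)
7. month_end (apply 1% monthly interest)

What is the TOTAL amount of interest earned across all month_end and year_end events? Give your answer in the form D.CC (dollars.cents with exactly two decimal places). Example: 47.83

After 1 (deposit($50)): balance=$550.00 total_interest=$0.00
After 2 (month_end (apply 1% monthly interest)): balance=$555.50 total_interest=$5.50
After 3 (month_end (apply 1% monthly interest)): balance=$561.05 total_interest=$11.05
After 4 (month_end (apply 1% monthly interest)): balance=$566.66 total_interest=$16.66
After 5 (withdraw($50)): balance=$516.66 total_interest=$16.66
After 6 (withdraw($50)): balance=$466.66 total_interest=$16.66
After 7 (month_end (apply 1% monthly interest)): balance=$471.32 total_interest=$21.32

Answer: 21.32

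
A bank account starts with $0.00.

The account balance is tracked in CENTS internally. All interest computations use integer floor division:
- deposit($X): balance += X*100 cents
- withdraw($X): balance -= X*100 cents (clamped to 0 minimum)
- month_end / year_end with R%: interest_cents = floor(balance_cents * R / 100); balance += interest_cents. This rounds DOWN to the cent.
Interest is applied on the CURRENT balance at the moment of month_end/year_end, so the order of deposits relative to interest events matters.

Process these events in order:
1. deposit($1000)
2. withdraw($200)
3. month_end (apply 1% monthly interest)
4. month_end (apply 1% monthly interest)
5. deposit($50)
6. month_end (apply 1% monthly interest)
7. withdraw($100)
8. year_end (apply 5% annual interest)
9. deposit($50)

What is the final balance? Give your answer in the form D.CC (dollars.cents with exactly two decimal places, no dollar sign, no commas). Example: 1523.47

After 1 (deposit($1000)): balance=$1000.00 total_interest=$0.00
After 2 (withdraw($200)): balance=$800.00 total_interest=$0.00
After 3 (month_end (apply 1% monthly interest)): balance=$808.00 total_interest=$8.00
After 4 (month_end (apply 1% monthly interest)): balance=$816.08 total_interest=$16.08
After 5 (deposit($50)): balance=$866.08 total_interest=$16.08
After 6 (month_end (apply 1% monthly interest)): balance=$874.74 total_interest=$24.74
After 7 (withdraw($100)): balance=$774.74 total_interest=$24.74
After 8 (year_end (apply 5% annual interest)): balance=$813.47 total_interest=$63.47
After 9 (deposit($50)): balance=$863.47 total_interest=$63.47

Answer: 863.47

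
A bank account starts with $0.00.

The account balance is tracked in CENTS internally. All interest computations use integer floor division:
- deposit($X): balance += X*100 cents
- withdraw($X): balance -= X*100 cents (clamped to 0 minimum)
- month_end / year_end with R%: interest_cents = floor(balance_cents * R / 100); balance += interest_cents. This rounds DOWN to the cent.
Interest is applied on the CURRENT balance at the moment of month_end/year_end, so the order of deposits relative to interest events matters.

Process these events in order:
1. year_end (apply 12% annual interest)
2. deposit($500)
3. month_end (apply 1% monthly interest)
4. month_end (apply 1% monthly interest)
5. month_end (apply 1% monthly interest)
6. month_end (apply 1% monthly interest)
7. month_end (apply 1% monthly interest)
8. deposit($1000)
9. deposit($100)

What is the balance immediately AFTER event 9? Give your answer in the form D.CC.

After 1 (year_end (apply 12% annual interest)): balance=$0.00 total_interest=$0.00
After 2 (deposit($500)): balance=$500.00 total_interest=$0.00
After 3 (month_end (apply 1% monthly interest)): balance=$505.00 total_interest=$5.00
After 4 (month_end (apply 1% monthly interest)): balance=$510.05 total_interest=$10.05
After 5 (month_end (apply 1% monthly interest)): balance=$515.15 total_interest=$15.15
After 6 (month_end (apply 1% monthly interest)): balance=$520.30 total_interest=$20.30
After 7 (month_end (apply 1% monthly interest)): balance=$525.50 total_interest=$25.50
After 8 (deposit($1000)): balance=$1525.50 total_interest=$25.50
After 9 (deposit($100)): balance=$1625.50 total_interest=$25.50

Answer: 1625.50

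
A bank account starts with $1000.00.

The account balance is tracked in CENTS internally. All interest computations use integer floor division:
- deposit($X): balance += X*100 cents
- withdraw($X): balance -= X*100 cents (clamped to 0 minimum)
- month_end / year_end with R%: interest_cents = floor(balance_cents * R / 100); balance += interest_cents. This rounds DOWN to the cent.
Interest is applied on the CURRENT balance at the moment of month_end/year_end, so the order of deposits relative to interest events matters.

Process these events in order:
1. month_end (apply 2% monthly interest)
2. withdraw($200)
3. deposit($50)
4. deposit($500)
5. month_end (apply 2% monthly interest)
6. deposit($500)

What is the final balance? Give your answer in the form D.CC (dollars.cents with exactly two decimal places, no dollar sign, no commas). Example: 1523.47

After 1 (month_end (apply 2% monthly interest)): balance=$1020.00 total_interest=$20.00
After 2 (withdraw($200)): balance=$820.00 total_interest=$20.00
After 3 (deposit($50)): balance=$870.00 total_interest=$20.00
After 4 (deposit($500)): balance=$1370.00 total_interest=$20.00
After 5 (month_end (apply 2% monthly interest)): balance=$1397.40 total_interest=$47.40
After 6 (deposit($500)): balance=$1897.40 total_interest=$47.40

Answer: 1897.40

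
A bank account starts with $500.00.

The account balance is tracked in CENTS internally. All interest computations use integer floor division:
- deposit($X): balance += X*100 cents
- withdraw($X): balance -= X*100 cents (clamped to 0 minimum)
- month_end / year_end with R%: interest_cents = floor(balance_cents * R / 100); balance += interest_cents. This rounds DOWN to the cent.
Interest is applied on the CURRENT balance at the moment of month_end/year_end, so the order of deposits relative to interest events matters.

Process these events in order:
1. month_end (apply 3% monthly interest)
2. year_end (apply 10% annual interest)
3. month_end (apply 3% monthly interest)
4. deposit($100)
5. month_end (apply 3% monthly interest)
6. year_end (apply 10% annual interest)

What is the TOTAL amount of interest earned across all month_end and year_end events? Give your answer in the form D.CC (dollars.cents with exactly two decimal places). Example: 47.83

Answer: 174.38

Derivation:
After 1 (month_end (apply 3% monthly interest)): balance=$515.00 total_interest=$15.00
After 2 (year_end (apply 10% annual interest)): balance=$566.50 total_interest=$66.50
After 3 (month_end (apply 3% monthly interest)): balance=$583.49 total_interest=$83.49
After 4 (deposit($100)): balance=$683.49 total_interest=$83.49
After 5 (month_end (apply 3% monthly interest)): balance=$703.99 total_interest=$103.99
After 6 (year_end (apply 10% annual interest)): balance=$774.38 total_interest=$174.38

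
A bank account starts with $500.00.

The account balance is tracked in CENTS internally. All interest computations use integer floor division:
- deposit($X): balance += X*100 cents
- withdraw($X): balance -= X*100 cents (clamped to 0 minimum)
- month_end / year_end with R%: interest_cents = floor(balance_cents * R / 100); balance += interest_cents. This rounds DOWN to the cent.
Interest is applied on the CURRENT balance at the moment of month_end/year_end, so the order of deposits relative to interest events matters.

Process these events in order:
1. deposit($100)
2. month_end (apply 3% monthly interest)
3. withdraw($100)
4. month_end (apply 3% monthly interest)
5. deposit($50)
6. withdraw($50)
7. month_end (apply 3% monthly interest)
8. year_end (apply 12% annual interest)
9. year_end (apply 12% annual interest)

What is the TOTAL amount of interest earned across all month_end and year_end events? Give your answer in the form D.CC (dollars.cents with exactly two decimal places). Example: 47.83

After 1 (deposit($100)): balance=$600.00 total_interest=$0.00
After 2 (month_end (apply 3% monthly interest)): balance=$618.00 total_interest=$18.00
After 3 (withdraw($100)): balance=$518.00 total_interest=$18.00
After 4 (month_end (apply 3% monthly interest)): balance=$533.54 total_interest=$33.54
After 5 (deposit($50)): balance=$583.54 total_interest=$33.54
After 6 (withdraw($50)): balance=$533.54 total_interest=$33.54
After 7 (month_end (apply 3% monthly interest)): balance=$549.54 total_interest=$49.54
After 8 (year_end (apply 12% annual interest)): balance=$615.48 total_interest=$115.48
After 9 (year_end (apply 12% annual interest)): balance=$689.33 total_interest=$189.33

Answer: 189.33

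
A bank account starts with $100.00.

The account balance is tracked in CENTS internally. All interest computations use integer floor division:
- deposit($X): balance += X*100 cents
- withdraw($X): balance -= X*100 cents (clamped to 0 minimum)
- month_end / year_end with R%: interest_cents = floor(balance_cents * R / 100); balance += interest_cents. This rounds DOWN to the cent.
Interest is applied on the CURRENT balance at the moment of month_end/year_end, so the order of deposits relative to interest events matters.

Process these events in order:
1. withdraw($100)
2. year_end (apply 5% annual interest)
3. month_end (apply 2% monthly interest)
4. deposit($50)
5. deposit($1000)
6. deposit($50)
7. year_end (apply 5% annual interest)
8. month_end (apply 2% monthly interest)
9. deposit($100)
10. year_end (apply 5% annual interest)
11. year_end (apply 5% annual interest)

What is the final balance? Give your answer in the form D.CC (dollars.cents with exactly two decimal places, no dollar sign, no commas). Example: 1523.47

Answer: 1409.10

Derivation:
After 1 (withdraw($100)): balance=$0.00 total_interest=$0.00
After 2 (year_end (apply 5% annual interest)): balance=$0.00 total_interest=$0.00
After 3 (month_end (apply 2% monthly interest)): balance=$0.00 total_interest=$0.00
After 4 (deposit($50)): balance=$50.00 total_interest=$0.00
After 5 (deposit($1000)): balance=$1050.00 total_interest=$0.00
After 6 (deposit($50)): balance=$1100.00 total_interest=$0.00
After 7 (year_end (apply 5% annual interest)): balance=$1155.00 total_interest=$55.00
After 8 (month_end (apply 2% monthly interest)): balance=$1178.10 total_interest=$78.10
After 9 (deposit($100)): balance=$1278.10 total_interest=$78.10
After 10 (year_end (apply 5% annual interest)): balance=$1342.00 total_interest=$142.00
After 11 (year_end (apply 5% annual interest)): balance=$1409.10 total_interest=$209.10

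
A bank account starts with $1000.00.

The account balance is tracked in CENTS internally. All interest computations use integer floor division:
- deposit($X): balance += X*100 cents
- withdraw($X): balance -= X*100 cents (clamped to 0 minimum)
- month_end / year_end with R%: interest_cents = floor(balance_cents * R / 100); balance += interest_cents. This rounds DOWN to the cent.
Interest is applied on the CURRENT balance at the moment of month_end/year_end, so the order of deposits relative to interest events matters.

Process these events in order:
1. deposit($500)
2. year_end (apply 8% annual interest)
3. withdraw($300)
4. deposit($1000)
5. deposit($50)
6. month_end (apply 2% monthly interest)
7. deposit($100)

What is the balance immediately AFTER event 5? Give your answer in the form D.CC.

After 1 (deposit($500)): balance=$1500.00 total_interest=$0.00
After 2 (year_end (apply 8% annual interest)): balance=$1620.00 total_interest=$120.00
After 3 (withdraw($300)): balance=$1320.00 total_interest=$120.00
After 4 (deposit($1000)): balance=$2320.00 total_interest=$120.00
After 5 (deposit($50)): balance=$2370.00 total_interest=$120.00

Answer: 2370.00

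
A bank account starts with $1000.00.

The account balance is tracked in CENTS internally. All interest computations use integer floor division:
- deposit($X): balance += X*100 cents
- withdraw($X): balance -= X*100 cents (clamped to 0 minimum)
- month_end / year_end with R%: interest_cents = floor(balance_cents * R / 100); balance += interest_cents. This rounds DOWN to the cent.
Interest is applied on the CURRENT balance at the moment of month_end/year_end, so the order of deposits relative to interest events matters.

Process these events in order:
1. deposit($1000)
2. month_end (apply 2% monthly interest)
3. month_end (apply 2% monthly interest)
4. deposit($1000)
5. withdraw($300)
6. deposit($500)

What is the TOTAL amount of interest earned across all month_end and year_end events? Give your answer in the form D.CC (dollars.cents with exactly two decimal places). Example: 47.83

Answer: 80.80

Derivation:
After 1 (deposit($1000)): balance=$2000.00 total_interest=$0.00
After 2 (month_end (apply 2% monthly interest)): balance=$2040.00 total_interest=$40.00
After 3 (month_end (apply 2% monthly interest)): balance=$2080.80 total_interest=$80.80
After 4 (deposit($1000)): balance=$3080.80 total_interest=$80.80
After 5 (withdraw($300)): balance=$2780.80 total_interest=$80.80
After 6 (deposit($500)): balance=$3280.80 total_interest=$80.80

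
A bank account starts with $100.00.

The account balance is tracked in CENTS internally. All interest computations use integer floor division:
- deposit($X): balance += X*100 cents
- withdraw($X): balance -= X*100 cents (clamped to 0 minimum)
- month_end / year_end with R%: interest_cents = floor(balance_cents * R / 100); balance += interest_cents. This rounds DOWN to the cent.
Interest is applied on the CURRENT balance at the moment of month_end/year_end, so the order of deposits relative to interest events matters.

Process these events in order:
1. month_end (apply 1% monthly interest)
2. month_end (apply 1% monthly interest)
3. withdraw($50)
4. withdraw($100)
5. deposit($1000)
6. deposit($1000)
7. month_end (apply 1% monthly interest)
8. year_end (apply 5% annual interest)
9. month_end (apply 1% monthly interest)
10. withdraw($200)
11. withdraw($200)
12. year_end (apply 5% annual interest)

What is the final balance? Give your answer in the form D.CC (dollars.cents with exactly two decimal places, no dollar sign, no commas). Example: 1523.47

After 1 (month_end (apply 1% monthly interest)): balance=$101.00 total_interest=$1.00
After 2 (month_end (apply 1% monthly interest)): balance=$102.01 total_interest=$2.01
After 3 (withdraw($50)): balance=$52.01 total_interest=$2.01
After 4 (withdraw($100)): balance=$0.00 total_interest=$2.01
After 5 (deposit($1000)): balance=$1000.00 total_interest=$2.01
After 6 (deposit($1000)): balance=$2000.00 total_interest=$2.01
After 7 (month_end (apply 1% monthly interest)): balance=$2020.00 total_interest=$22.01
After 8 (year_end (apply 5% annual interest)): balance=$2121.00 total_interest=$123.01
After 9 (month_end (apply 1% monthly interest)): balance=$2142.21 total_interest=$144.22
After 10 (withdraw($200)): balance=$1942.21 total_interest=$144.22
After 11 (withdraw($200)): balance=$1742.21 total_interest=$144.22
After 12 (year_end (apply 5% annual interest)): balance=$1829.32 total_interest=$231.33

Answer: 1829.32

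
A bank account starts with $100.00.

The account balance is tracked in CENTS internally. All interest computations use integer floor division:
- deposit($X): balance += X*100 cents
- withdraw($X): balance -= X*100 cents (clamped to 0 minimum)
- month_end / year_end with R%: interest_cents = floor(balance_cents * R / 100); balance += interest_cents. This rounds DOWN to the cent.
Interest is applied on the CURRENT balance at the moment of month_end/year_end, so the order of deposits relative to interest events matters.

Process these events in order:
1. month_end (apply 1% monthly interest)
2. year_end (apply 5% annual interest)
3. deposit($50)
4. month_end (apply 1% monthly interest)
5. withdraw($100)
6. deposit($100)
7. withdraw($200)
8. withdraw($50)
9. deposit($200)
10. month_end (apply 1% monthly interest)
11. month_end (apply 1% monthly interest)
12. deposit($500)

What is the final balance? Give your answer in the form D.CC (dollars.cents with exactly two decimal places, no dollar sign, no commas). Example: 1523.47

Answer: 704.02

Derivation:
After 1 (month_end (apply 1% monthly interest)): balance=$101.00 total_interest=$1.00
After 2 (year_end (apply 5% annual interest)): balance=$106.05 total_interest=$6.05
After 3 (deposit($50)): balance=$156.05 total_interest=$6.05
After 4 (month_end (apply 1% monthly interest)): balance=$157.61 total_interest=$7.61
After 5 (withdraw($100)): balance=$57.61 total_interest=$7.61
After 6 (deposit($100)): balance=$157.61 total_interest=$7.61
After 7 (withdraw($200)): balance=$0.00 total_interest=$7.61
After 8 (withdraw($50)): balance=$0.00 total_interest=$7.61
After 9 (deposit($200)): balance=$200.00 total_interest=$7.61
After 10 (month_end (apply 1% monthly interest)): balance=$202.00 total_interest=$9.61
After 11 (month_end (apply 1% monthly interest)): balance=$204.02 total_interest=$11.63
After 12 (deposit($500)): balance=$704.02 total_interest=$11.63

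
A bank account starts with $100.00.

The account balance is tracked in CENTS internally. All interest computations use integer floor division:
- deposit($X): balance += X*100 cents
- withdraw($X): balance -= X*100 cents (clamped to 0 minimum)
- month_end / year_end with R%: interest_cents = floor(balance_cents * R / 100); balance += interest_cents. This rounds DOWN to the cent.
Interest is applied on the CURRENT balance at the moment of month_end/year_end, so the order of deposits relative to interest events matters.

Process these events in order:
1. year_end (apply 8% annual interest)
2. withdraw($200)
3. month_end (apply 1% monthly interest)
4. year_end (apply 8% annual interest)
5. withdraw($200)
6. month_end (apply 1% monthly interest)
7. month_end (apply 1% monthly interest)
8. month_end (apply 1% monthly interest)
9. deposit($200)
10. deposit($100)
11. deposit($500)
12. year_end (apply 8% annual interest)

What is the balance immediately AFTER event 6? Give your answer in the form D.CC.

Answer: 0.00

Derivation:
After 1 (year_end (apply 8% annual interest)): balance=$108.00 total_interest=$8.00
After 2 (withdraw($200)): balance=$0.00 total_interest=$8.00
After 3 (month_end (apply 1% monthly interest)): balance=$0.00 total_interest=$8.00
After 4 (year_end (apply 8% annual interest)): balance=$0.00 total_interest=$8.00
After 5 (withdraw($200)): balance=$0.00 total_interest=$8.00
After 6 (month_end (apply 1% monthly interest)): balance=$0.00 total_interest=$8.00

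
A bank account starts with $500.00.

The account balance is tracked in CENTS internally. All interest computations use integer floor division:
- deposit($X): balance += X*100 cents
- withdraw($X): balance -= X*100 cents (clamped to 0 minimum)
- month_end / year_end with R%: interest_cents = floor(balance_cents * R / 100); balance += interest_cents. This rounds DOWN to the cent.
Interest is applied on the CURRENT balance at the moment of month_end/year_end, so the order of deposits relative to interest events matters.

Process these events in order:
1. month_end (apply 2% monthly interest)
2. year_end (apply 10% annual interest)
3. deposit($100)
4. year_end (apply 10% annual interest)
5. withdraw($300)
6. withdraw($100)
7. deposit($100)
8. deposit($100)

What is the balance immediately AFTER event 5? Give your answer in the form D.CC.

Answer: 427.10

Derivation:
After 1 (month_end (apply 2% monthly interest)): balance=$510.00 total_interest=$10.00
After 2 (year_end (apply 10% annual interest)): balance=$561.00 total_interest=$61.00
After 3 (deposit($100)): balance=$661.00 total_interest=$61.00
After 4 (year_end (apply 10% annual interest)): balance=$727.10 total_interest=$127.10
After 5 (withdraw($300)): balance=$427.10 total_interest=$127.10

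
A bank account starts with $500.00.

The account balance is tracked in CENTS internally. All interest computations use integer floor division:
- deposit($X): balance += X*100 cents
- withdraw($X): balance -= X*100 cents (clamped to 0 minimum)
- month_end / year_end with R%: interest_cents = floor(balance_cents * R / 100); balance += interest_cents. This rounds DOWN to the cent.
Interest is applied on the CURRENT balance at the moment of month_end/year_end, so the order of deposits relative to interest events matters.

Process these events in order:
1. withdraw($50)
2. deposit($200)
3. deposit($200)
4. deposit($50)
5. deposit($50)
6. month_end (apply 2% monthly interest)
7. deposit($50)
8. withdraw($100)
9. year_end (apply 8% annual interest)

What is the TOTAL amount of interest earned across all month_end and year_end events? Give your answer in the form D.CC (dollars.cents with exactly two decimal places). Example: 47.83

After 1 (withdraw($50)): balance=$450.00 total_interest=$0.00
After 2 (deposit($200)): balance=$650.00 total_interest=$0.00
After 3 (deposit($200)): balance=$850.00 total_interest=$0.00
After 4 (deposit($50)): balance=$900.00 total_interest=$0.00
After 5 (deposit($50)): balance=$950.00 total_interest=$0.00
After 6 (month_end (apply 2% monthly interest)): balance=$969.00 total_interest=$19.00
After 7 (deposit($50)): balance=$1019.00 total_interest=$19.00
After 8 (withdraw($100)): balance=$919.00 total_interest=$19.00
After 9 (year_end (apply 8% annual interest)): balance=$992.52 total_interest=$92.52

Answer: 92.52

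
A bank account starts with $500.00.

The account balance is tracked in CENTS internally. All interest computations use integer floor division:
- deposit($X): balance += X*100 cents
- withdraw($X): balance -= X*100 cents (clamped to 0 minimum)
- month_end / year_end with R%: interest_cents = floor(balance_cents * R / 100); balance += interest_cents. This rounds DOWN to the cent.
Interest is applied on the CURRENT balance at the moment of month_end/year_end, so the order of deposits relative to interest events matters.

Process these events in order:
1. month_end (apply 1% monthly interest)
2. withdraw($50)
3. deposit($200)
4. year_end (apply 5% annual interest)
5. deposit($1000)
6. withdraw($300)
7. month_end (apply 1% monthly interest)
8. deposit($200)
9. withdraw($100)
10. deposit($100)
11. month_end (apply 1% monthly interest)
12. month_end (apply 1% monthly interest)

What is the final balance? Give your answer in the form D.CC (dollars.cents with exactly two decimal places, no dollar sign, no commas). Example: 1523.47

Answer: 1633.80

Derivation:
After 1 (month_end (apply 1% monthly interest)): balance=$505.00 total_interest=$5.00
After 2 (withdraw($50)): balance=$455.00 total_interest=$5.00
After 3 (deposit($200)): balance=$655.00 total_interest=$5.00
After 4 (year_end (apply 5% annual interest)): balance=$687.75 total_interest=$37.75
After 5 (deposit($1000)): balance=$1687.75 total_interest=$37.75
After 6 (withdraw($300)): balance=$1387.75 total_interest=$37.75
After 7 (month_end (apply 1% monthly interest)): balance=$1401.62 total_interest=$51.62
After 8 (deposit($200)): balance=$1601.62 total_interest=$51.62
After 9 (withdraw($100)): balance=$1501.62 total_interest=$51.62
After 10 (deposit($100)): balance=$1601.62 total_interest=$51.62
After 11 (month_end (apply 1% monthly interest)): balance=$1617.63 total_interest=$67.63
After 12 (month_end (apply 1% monthly interest)): balance=$1633.80 total_interest=$83.80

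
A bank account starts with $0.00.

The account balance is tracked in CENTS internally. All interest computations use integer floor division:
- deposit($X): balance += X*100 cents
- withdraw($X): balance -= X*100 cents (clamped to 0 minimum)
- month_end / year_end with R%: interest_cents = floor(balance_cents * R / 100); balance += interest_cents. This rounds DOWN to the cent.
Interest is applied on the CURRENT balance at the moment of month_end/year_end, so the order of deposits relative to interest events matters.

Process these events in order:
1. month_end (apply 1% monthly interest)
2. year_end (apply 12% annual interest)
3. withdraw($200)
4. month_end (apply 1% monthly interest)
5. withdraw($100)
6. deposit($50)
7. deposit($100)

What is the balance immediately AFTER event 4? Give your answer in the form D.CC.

Answer: 0.00

Derivation:
After 1 (month_end (apply 1% monthly interest)): balance=$0.00 total_interest=$0.00
After 2 (year_end (apply 12% annual interest)): balance=$0.00 total_interest=$0.00
After 3 (withdraw($200)): balance=$0.00 total_interest=$0.00
After 4 (month_end (apply 1% monthly interest)): balance=$0.00 total_interest=$0.00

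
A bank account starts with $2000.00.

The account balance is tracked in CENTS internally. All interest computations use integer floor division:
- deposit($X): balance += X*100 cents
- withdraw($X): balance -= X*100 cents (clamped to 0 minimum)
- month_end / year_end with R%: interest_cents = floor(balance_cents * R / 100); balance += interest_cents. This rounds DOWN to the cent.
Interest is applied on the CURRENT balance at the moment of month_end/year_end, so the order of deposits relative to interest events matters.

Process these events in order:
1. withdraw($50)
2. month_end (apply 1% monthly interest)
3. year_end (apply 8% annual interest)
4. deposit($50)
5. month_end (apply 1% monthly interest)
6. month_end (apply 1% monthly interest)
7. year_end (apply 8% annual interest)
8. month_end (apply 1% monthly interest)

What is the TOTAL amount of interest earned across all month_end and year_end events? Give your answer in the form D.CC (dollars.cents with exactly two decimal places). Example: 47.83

After 1 (withdraw($50)): balance=$1950.00 total_interest=$0.00
After 2 (month_end (apply 1% monthly interest)): balance=$1969.50 total_interest=$19.50
After 3 (year_end (apply 8% annual interest)): balance=$2127.06 total_interest=$177.06
After 4 (deposit($50)): balance=$2177.06 total_interest=$177.06
After 5 (month_end (apply 1% monthly interest)): balance=$2198.83 total_interest=$198.83
After 6 (month_end (apply 1% monthly interest)): balance=$2220.81 total_interest=$220.81
After 7 (year_end (apply 8% annual interest)): balance=$2398.47 total_interest=$398.47
After 8 (month_end (apply 1% monthly interest)): balance=$2422.45 total_interest=$422.45

Answer: 422.45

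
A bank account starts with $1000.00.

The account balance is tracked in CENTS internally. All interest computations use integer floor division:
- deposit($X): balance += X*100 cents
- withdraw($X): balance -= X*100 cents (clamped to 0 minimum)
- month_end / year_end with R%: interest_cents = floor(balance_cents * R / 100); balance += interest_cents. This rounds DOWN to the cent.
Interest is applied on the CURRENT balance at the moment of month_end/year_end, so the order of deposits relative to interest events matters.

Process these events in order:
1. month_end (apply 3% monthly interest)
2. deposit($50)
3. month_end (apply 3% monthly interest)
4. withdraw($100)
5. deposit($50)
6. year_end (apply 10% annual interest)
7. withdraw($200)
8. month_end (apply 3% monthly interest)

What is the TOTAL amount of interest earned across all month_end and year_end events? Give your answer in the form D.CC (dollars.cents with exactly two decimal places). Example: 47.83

Answer: 197.69

Derivation:
After 1 (month_end (apply 3% monthly interest)): balance=$1030.00 total_interest=$30.00
After 2 (deposit($50)): balance=$1080.00 total_interest=$30.00
After 3 (month_end (apply 3% monthly interest)): balance=$1112.40 total_interest=$62.40
After 4 (withdraw($100)): balance=$1012.40 total_interest=$62.40
After 5 (deposit($50)): balance=$1062.40 total_interest=$62.40
After 6 (year_end (apply 10% annual interest)): balance=$1168.64 total_interest=$168.64
After 7 (withdraw($200)): balance=$968.64 total_interest=$168.64
After 8 (month_end (apply 3% monthly interest)): balance=$997.69 total_interest=$197.69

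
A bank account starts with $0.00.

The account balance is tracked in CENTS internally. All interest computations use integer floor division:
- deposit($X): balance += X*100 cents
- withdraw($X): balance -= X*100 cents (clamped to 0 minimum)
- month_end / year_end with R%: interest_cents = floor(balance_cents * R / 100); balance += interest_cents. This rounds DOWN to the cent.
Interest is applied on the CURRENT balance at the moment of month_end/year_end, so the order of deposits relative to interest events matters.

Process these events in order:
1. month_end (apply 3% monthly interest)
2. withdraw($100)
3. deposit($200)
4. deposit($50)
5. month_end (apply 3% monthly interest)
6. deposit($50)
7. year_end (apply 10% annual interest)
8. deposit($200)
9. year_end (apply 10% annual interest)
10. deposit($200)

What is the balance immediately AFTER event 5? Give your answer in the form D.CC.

After 1 (month_end (apply 3% monthly interest)): balance=$0.00 total_interest=$0.00
After 2 (withdraw($100)): balance=$0.00 total_interest=$0.00
After 3 (deposit($200)): balance=$200.00 total_interest=$0.00
After 4 (deposit($50)): balance=$250.00 total_interest=$0.00
After 5 (month_end (apply 3% monthly interest)): balance=$257.50 total_interest=$7.50

Answer: 257.50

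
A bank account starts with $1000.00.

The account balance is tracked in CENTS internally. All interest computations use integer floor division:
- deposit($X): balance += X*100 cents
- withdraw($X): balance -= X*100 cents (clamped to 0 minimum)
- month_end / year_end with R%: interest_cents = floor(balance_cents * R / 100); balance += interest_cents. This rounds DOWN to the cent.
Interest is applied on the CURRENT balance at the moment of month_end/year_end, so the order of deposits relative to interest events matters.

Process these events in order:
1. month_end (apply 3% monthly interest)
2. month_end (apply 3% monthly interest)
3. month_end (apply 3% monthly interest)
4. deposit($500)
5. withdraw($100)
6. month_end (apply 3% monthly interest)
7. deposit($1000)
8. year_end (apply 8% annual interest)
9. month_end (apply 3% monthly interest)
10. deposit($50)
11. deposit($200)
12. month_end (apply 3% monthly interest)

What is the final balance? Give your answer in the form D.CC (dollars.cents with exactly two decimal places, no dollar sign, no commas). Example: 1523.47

After 1 (month_end (apply 3% monthly interest)): balance=$1030.00 total_interest=$30.00
After 2 (month_end (apply 3% monthly interest)): balance=$1060.90 total_interest=$60.90
After 3 (month_end (apply 3% monthly interest)): balance=$1092.72 total_interest=$92.72
After 4 (deposit($500)): balance=$1592.72 total_interest=$92.72
After 5 (withdraw($100)): balance=$1492.72 total_interest=$92.72
After 6 (month_end (apply 3% monthly interest)): balance=$1537.50 total_interest=$137.50
After 7 (deposit($1000)): balance=$2537.50 total_interest=$137.50
After 8 (year_end (apply 8% annual interest)): balance=$2740.50 total_interest=$340.50
After 9 (month_end (apply 3% monthly interest)): balance=$2822.71 total_interest=$422.71
After 10 (deposit($50)): balance=$2872.71 total_interest=$422.71
After 11 (deposit($200)): balance=$3072.71 total_interest=$422.71
After 12 (month_end (apply 3% monthly interest)): balance=$3164.89 total_interest=$514.89

Answer: 3164.89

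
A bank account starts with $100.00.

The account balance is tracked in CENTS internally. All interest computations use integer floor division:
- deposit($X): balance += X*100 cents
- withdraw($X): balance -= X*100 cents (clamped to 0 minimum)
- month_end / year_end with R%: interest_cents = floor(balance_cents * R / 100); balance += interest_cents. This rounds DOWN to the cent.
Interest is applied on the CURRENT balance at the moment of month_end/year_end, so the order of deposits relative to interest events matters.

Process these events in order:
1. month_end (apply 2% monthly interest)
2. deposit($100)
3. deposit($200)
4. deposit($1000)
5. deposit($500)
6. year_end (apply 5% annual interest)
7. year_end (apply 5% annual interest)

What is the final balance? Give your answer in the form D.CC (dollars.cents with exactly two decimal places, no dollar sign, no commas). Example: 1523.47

After 1 (month_end (apply 2% monthly interest)): balance=$102.00 total_interest=$2.00
After 2 (deposit($100)): balance=$202.00 total_interest=$2.00
After 3 (deposit($200)): balance=$402.00 total_interest=$2.00
After 4 (deposit($1000)): balance=$1402.00 total_interest=$2.00
After 5 (deposit($500)): balance=$1902.00 total_interest=$2.00
After 6 (year_end (apply 5% annual interest)): balance=$1997.10 total_interest=$97.10
After 7 (year_end (apply 5% annual interest)): balance=$2096.95 total_interest=$196.95

Answer: 2096.95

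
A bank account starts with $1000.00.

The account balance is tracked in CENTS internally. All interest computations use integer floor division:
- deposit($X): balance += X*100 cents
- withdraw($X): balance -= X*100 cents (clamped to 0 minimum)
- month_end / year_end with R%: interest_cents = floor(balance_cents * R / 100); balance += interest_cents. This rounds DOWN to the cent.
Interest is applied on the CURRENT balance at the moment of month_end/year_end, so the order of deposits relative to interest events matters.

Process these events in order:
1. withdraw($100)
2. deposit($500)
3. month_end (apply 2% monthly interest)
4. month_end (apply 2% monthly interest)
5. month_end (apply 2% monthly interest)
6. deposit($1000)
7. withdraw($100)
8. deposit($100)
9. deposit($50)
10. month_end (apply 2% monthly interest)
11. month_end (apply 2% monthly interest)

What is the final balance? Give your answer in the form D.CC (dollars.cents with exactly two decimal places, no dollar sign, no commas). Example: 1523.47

After 1 (withdraw($100)): balance=$900.00 total_interest=$0.00
After 2 (deposit($500)): balance=$1400.00 total_interest=$0.00
After 3 (month_end (apply 2% monthly interest)): balance=$1428.00 total_interest=$28.00
After 4 (month_end (apply 2% monthly interest)): balance=$1456.56 total_interest=$56.56
After 5 (month_end (apply 2% monthly interest)): balance=$1485.69 total_interest=$85.69
After 6 (deposit($1000)): balance=$2485.69 total_interest=$85.69
After 7 (withdraw($100)): balance=$2385.69 total_interest=$85.69
After 8 (deposit($100)): balance=$2485.69 total_interest=$85.69
After 9 (deposit($50)): balance=$2535.69 total_interest=$85.69
After 10 (month_end (apply 2% monthly interest)): balance=$2586.40 total_interest=$136.40
After 11 (month_end (apply 2% monthly interest)): balance=$2638.12 total_interest=$188.12

Answer: 2638.12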